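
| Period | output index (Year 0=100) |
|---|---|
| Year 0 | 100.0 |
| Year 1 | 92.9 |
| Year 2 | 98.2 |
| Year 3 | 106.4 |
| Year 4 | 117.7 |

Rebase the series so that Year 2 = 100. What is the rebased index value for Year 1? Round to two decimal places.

94.60

Rebased(Year 1) = 92.9 / 98.2 × 100 = 94.6029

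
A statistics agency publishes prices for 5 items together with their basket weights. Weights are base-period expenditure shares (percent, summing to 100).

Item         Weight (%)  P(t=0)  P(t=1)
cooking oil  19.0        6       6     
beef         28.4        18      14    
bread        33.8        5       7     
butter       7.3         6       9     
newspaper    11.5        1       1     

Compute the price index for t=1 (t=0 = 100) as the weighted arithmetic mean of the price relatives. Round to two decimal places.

110.86

cooking oil: 19.0 × (6/6) = 19.0 × 1.000000 = 19.0000
beef: 28.4 × (14/18) = 28.4 × 0.777778 = 22.0889
bread: 33.8 × (7/5) = 33.8 × 1.400000 = 47.3200
butter: 7.3 × (9/6) = 7.3 × 1.500000 = 10.9500
newspaper: 11.5 × (1/1) = 11.5 × 1.000000 = 11.5000
Index = Σ wᵢ·(p₁ᵢ/p₀ᵢ) = 19.0000 + 22.0889 + 47.3200 + 10.9500 + 11.5000 = 110.8589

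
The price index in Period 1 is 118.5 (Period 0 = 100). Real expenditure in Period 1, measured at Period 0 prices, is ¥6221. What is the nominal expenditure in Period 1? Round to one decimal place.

7371.9

Nominal = Real × (Index/100) = 6221 × (118.5/100)
        = 6221 × 1.185 = 7371.8850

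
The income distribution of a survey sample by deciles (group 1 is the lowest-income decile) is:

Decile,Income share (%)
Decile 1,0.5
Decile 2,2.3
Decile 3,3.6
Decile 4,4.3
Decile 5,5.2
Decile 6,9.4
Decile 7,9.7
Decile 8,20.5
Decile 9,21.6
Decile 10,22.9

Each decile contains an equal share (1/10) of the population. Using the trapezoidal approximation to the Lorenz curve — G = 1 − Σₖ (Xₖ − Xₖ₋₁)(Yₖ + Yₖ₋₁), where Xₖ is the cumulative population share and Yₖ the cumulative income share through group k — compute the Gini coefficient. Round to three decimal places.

0.442

Cumulative income shares Yₖ: 0.0050, 0.0280, 0.0640, 0.1070, 0.1590, 0.2530, 0.3500, 0.5550, 0.7710, 1.0000
Σ (Xₖ−Xₖ₋₁)(Yₖ+Yₖ₋₁) = (1/10)(0.0050+0.0000) + (1/10)(0.0280+0.0050) + (1/10)(0.0640+0.0280) + (1/10)(0.1070+0.0640) + (1/10)(0.1590+0.1070) + (1/10)(0.2530+0.1590) + (1/10)(0.3500+0.2530) + (1/10)(0.5550+0.3500) + (1/10)(0.7710+0.5550) + (1/10)(1.0000+0.7710)
  = 0.0005 + 0.0033 + 0.0092 + 0.0171 + 0.0266 + 0.0412 + 0.0603 + 0.0905 + 0.1326 + 0.1771 = 0.5584
G = 1 − 0.5584 = 0.4416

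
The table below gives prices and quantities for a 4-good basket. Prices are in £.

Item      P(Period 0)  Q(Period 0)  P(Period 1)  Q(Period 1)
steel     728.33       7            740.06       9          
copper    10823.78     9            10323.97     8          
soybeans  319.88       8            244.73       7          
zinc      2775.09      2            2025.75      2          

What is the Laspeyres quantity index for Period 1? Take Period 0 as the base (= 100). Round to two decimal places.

Laspeyres quantity index uses base-period prices as weights.
ΣP(Period 0)·Q(Period 1) = 728.33×9 + 10823.78×8 + 319.88×7 + 2775.09×2 = 6554.97 + 86590.24 + 2239.16 + 5550.18 = 100934.55
ΣP(Period 0)·Q(Period 0) = 728.33×7 + 10823.78×9 + 319.88×8 + 2775.09×2 = 5098.31 + 97414.02 + 2559.04 + 5550.18 = 110621.55
Index = 100934.55 / 110621.55 × 100 = 91.2431

91.24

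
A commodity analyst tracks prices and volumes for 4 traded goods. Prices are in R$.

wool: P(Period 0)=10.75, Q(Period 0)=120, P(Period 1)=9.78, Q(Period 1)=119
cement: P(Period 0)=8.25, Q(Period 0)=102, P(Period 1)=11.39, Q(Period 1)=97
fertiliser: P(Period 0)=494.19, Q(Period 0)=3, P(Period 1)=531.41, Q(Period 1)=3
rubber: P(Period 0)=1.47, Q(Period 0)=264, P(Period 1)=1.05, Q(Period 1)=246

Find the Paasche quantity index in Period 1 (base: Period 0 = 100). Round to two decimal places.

97.96

Paasche quantity index uses current-period prices as weights.
ΣP(Period 1)·Q(Period 1) = 9.78×119 + 11.39×97 + 531.41×3 + 1.05×246 = 1163.82 + 1104.83 + 1594.23 + 258.3 = 4121.18
ΣP(Period 1)·Q(Period 0) = 9.78×120 + 11.39×102 + 531.41×3 + 1.05×264 = 1173.6 + 1161.78 + 1594.23 + 277.2 = 4206.81
Index = 4121.18 / 4206.81 × 100 = 97.9645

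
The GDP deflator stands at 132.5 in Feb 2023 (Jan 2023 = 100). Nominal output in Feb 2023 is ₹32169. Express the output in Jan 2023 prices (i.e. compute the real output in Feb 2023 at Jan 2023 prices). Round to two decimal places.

24278.49

Real = Nominal ÷ (Index/100) = 32169 ÷ (132.5/100)
     = 32169 ÷ 1.325 = 24278.4906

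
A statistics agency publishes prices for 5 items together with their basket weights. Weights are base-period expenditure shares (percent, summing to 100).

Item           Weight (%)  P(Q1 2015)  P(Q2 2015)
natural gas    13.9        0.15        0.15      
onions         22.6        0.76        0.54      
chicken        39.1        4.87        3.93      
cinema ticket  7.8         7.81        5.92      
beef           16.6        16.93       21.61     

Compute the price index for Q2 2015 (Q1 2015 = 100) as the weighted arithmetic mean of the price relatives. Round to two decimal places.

natural gas: 13.9 × (0.15/0.15) = 13.9 × 1.000000 = 13.9000
onions: 22.6 × (0.54/0.76) = 22.6 × 0.710526 = 16.0579
chicken: 39.1 × (3.93/4.87) = 39.1 × 0.806982 = 31.5530
cinema ticket: 7.8 × (5.92/7.81) = 7.8 × 0.758003 = 5.9124
beef: 16.6 × (21.61/16.93) = 16.6 × 1.276432 = 21.1888
Index = Σ wᵢ·(p₁ᵢ/p₀ᵢ) = 13.9000 + 16.0579 + 31.5530 + 5.9124 + 21.1888 = 88.6121

88.61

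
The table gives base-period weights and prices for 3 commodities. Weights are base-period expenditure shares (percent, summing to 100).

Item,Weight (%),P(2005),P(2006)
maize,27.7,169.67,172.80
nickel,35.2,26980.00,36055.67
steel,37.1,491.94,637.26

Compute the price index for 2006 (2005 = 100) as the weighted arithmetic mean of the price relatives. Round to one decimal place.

123.3

maize: 27.7 × (172.80/169.67) = 27.7 × 1.018448 = 28.2110
nickel: 35.2 × (36055.67/26980.00) = 35.2 × 1.336385 = 47.0408
steel: 37.1 × (637.26/491.94) = 37.1 × 1.295402 = 48.0594
Index = Σ wᵢ·(p₁ᵢ/p₀ᵢ) = 28.2110 + 47.0408 + 48.0594 = 123.3112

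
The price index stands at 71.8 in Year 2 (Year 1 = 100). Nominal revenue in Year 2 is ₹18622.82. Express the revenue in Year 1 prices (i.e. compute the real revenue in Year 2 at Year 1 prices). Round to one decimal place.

25937.1

Real = Nominal ÷ (Index/100) = 18622.82 ÷ (71.8/100)
     = 18622.82 ÷ 0.718 = 25937.0752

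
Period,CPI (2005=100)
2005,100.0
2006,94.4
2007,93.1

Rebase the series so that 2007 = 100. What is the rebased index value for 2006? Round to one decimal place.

Rebased(2006) = 94.4 / 93.1 × 100 = 101.3963

101.4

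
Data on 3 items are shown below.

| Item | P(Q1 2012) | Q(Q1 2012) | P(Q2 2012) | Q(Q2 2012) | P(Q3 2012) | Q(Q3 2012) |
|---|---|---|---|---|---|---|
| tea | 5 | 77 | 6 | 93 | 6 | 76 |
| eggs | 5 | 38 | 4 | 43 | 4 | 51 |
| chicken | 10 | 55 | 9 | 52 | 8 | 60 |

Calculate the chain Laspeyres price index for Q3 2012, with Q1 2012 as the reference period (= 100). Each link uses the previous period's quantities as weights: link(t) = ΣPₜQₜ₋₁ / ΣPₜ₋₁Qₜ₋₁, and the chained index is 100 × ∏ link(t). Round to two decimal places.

Link Q1 2012→Q2 2012:
ΣP(Q2 2012)Q(Q1 2012) = 6×77 + 4×38 + 9×55 = 462 + 152 + 495 = 1109
ΣP(Q1 2012)Q(Q1 2012) = 5×77 + 5×38 + 10×55 = 385 + 190 + 550 = 1125
link = 1109/1125 = 0.985778
Link Q2 2012→Q3 2012:
ΣP(Q3 2012)Q(Q2 2012) = 6×93 + 4×43 + 8×52 = 558 + 172 + 416 = 1146
ΣP(Q2 2012)Q(Q2 2012) = 6×93 + 4×43 + 9×52 = 558 + 172 + 468 = 1198
link = 1146/1198 = 0.956594
Chained index = 100 × 0.985778 × 0.956594 = 94.2989

94.30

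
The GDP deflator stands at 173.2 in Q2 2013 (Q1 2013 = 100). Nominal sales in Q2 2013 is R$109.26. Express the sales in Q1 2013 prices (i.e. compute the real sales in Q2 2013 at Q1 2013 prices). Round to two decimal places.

Real = Nominal ÷ (Index/100) = 109.26 ÷ (173.2/100)
     = 109.26 ÷ 1.732 = 63.0831

63.08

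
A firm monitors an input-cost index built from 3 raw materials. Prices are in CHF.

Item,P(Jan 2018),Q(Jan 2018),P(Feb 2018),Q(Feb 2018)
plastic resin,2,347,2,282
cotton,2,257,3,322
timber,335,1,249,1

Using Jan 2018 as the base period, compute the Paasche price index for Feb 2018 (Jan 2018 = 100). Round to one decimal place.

Paasche price index uses current-period quantities as weights.
ΣP(Feb 2018)·Q(Feb 2018) = 2×282 + 3×322 + 249×1 = 564 + 966 + 249 = 1779
ΣP(Jan 2018)·Q(Feb 2018) = 2×282 + 2×322 + 335×1 = 564 + 644 + 335 = 1543
Index = 1779 / 1543 × 100 = 115.2949

115.3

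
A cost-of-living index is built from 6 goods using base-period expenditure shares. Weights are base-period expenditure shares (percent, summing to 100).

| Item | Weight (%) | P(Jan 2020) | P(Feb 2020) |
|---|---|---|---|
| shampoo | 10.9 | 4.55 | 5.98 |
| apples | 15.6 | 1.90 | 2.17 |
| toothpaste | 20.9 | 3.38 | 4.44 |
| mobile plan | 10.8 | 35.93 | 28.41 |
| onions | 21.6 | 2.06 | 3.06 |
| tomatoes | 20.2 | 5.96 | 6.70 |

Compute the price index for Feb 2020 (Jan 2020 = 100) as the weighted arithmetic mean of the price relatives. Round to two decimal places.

shampoo: 10.9 × (5.98/4.55) = 10.9 × 1.314286 = 14.3257
apples: 15.6 × (2.17/1.90) = 15.6 × 1.142105 = 17.8168
toothpaste: 20.9 × (4.44/3.38) = 20.9 × 1.313609 = 27.4544
mobile plan: 10.8 × (28.41/35.93) = 10.8 × 0.790704 = 8.5396
onions: 21.6 × (3.06/2.06) = 21.6 × 1.485437 = 32.0854
tomatoes: 20.2 × (6.70/5.96) = 20.2 × 1.124161 = 22.7081
Index = Σ wᵢ·(p₁ᵢ/p₀ᵢ) = 14.3257 + 17.8168 + 27.4544 + 8.5396 + 32.0854 + 22.7081 = 122.9301

122.93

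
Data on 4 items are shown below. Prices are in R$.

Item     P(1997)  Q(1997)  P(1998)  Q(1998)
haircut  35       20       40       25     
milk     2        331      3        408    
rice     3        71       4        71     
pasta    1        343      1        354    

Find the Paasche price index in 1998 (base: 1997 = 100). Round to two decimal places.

Paasche price index uses current-period quantities as weights.
ΣP(1998)·Q(1998) = 40×25 + 3×408 + 4×71 + 1×354 = 1000 + 1224 + 284 + 354 = 2862
ΣP(1997)·Q(1998) = 35×25 + 2×408 + 3×71 + 1×354 = 875 + 816 + 213 + 354 = 2258
Index = 2862 / 2258 × 100 = 126.7493

126.75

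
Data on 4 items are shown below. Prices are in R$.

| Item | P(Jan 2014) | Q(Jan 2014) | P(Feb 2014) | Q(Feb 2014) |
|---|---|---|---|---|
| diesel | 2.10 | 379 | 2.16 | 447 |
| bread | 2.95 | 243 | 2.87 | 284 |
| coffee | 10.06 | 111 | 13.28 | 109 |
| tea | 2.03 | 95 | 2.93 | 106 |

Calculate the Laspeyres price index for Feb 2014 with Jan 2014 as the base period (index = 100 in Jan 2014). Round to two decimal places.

Laspeyres price index uses base-period quantities as weights.
ΣP(Feb 2014)·Q(Jan 2014) = 2.16×379 + 2.87×243 + 13.28×111 + 2.93×95 = 818.64 + 697.41 + 1474.08 + 278.35 = 3268.48
ΣP(Jan 2014)·Q(Jan 2014) = 2.10×379 + 2.95×243 + 10.06×111 + 2.03×95 = 795.9 + 716.85 + 1116.66 + 192.85 = 2822.26
Index = 3268.48 / 2822.26 × 100 = 115.8107

115.81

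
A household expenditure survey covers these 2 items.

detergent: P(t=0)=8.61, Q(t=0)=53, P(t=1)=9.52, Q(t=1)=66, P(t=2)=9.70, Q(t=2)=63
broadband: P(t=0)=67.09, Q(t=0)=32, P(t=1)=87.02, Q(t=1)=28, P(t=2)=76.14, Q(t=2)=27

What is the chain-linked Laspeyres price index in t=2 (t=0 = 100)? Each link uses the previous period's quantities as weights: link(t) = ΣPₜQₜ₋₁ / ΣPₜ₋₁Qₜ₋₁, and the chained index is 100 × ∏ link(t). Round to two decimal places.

114.28

Link t=0→t=1:
ΣP(t=1)Q(t=0) = 9.52×53 + 87.02×32 = 504.56 + 2784.64 = 3289.2
ΣP(t=0)Q(t=0) = 8.61×53 + 67.09×32 = 456.33 + 2146.88 = 2603.21
link = 3289.2/2603.21 = 1.263517
Link t=1→t=2:
ΣP(t=2)Q(t=1) = 9.70×66 + 76.14×28 = 640.2 + 2131.92 = 2772.12
ΣP(t=1)Q(t=1) = 9.52×66 + 87.02×28 = 628.32 + 2436.56 = 3064.88
link = 2772.12/3064.88 = 0.904479
Chained index = 100 × 1.263517 × 0.904479 = 114.2825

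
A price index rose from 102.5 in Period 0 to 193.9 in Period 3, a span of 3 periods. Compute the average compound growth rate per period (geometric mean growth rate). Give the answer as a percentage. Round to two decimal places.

23.68%

Growth factor = (193.9/102.5)^(1/3) = (1.891707)^(1/3) = 1.236758
Growth rate = 1.236758 − 1 = 0.236758 = 23.6758%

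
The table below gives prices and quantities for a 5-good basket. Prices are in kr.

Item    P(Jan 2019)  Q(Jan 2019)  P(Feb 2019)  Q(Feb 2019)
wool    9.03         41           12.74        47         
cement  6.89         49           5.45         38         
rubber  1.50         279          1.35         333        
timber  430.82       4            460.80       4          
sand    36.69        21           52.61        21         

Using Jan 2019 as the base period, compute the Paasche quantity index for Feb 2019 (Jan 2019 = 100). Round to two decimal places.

102.17

Paasche quantity index uses current-period prices as weights.
ΣP(Feb 2019)·Q(Feb 2019) = 12.74×47 + 5.45×38 + 1.35×333 + 460.80×4 + 52.61×21 = 598.78 + 207.1 + 449.55 + 1843.2 + 1104.81 = 4203.44
ΣP(Feb 2019)·Q(Jan 2019) = 12.74×41 + 5.45×49 + 1.35×279 + 460.80×4 + 52.61×21 = 522.34 + 267.05 + 376.65 + 1843.2 + 1104.81 = 4114.05
Index = 4203.44 / 4114.05 × 100 = 102.1728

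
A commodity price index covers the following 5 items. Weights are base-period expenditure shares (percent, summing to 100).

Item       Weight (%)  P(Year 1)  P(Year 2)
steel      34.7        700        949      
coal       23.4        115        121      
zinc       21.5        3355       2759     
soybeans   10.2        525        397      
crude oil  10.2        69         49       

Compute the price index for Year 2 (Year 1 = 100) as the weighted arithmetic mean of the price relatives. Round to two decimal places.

steel: 34.7 × (949/700) = 34.7 × 1.355714 = 47.0433
coal: 23.4 × (121/115) = 23.4 × 1.052174 = 24.6209
zinc: 21.5 × (2759/3355) = 21.5 × 0.822355 = 17.6806
soybeans: 10.2 × (397/525) = 10.2 × 0.756190 = 7.7131
crude oil: 10.2 × (49/69) = 10.2 × 0.710145 = 7.2435
Index = Σ wᵢ·(p₁ᵢ/p₀ᵢ) = 47.0433 + 24.6209 + 17.6806 + 7.7131 + 7.2435 = 104.3014

104.30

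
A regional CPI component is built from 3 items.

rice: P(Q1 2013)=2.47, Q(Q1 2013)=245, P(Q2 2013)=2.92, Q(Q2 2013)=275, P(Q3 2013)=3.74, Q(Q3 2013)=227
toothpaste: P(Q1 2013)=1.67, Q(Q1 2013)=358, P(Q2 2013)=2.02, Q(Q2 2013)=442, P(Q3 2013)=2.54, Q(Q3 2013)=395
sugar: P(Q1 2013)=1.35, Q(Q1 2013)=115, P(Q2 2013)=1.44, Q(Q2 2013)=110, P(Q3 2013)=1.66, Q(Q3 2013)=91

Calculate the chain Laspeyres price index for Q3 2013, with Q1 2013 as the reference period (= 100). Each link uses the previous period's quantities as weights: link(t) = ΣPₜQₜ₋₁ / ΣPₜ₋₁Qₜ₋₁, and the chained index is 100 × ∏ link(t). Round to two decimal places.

148.65

Link Q1 2013→Q2 2013:
ΣP(Q2 2013)Q(Q1 2013) = 2.92×245 + 2.02×358 + 1.44×115 = 715.4 + 723.16 + 165.6 = 1604.16
ΣP(Q1 2013)Q(Q1 2013) = 2.47×245 + 1.67×358 + 1.35×115 = 605.15 + 597.86 + 155.25 = 1358.26
link = 1604.16/1358.26 = 1.181040
Link Q2 2013→Q3 2013:
ΣP(Q3 2013)Q(Q2 2013) = 3.74×275 + 2.54×442 + 1.66×110 = 1028.5 + 1122.68 + 182.6 = 2333.78
ΣP(Q2 2013)Q(Q2 2013) = 2.92×275 + 2.02×442 + 1.44×110 = 803 + 892.84 + 158.4 = 1854.24
link = 2333.78/1854.24 = 1.258618
Chained index = 100 × 1.181040 × 1.258618 = 148.6479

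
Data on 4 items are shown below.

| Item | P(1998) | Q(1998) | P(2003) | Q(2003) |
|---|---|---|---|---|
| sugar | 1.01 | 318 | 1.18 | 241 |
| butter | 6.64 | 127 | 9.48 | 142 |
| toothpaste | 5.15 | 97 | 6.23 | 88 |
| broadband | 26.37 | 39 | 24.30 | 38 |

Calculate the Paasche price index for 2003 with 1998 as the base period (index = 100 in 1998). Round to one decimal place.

Paasche price index uses current-period quantities as weights.
ΣP(2003)·Q(2003) = 1.18×241 + 9.48×142 + 6.23×88 + 24.30×38 = 284.38 + 1346.16 + 548.24 + 923.4 = 3102.18
ΣP(1998)·Q(2003) = 1.01×241 + 6.64×142 + 5.15×88 + 26.37×38 = 243.41 + 942.88 + 453.2 + 1002.06 = 2641.55
Index = 3102.18 / 2641.55 × 100 = 117.4379

117.4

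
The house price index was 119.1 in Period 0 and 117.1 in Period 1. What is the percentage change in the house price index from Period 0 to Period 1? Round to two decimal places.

Change = (117.1 − 119.1) / 119.1 × 100
       = -2.0 / 119.1 × 100 = -1.6793%

-1.68%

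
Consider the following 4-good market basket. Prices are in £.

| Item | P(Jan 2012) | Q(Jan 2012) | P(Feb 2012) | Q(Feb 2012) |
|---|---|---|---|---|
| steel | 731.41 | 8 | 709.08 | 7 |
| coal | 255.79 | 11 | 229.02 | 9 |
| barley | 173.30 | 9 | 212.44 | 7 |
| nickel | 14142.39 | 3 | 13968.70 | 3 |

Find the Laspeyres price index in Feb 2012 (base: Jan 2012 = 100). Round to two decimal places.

Laspeyres price index uses base-period quantities as weights.
ΣP(Feb 2012)·Q(Jan 2012) = 709.08×8 + 229.02×11 + 212.44×9 + 13968.70×3 = 5672.64 + 2519.22 + 1911.96 + 41906.1 = 52009.92
ΣP(Jan 2012)·Q(Jan 2012) = 731.41×8 + 255.79×11 + 173.30×9 + 14142.39×3 = 5851.28 + 2813.69 + 1559.7 + 42427.17 = 52651.84
Index = 52009.92 / 52651.84 × 100 = 98.7808

98.78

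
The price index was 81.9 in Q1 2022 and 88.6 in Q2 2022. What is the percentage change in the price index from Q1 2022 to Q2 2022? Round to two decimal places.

Change = (88.6 − 81.9) / 81.9 × 100
       = 6.7 / 81.9 × 100 = 8.1807%

8.18%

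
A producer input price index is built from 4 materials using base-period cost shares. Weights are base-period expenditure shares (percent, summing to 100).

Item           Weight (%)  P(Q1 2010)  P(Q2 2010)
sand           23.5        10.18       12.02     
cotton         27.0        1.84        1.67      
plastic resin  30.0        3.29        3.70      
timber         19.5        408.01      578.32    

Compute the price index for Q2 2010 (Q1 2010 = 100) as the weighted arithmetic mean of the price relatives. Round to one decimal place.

sand: 23.5 × (12.02/10.18) = 23.5 × 1.180747 = 27.7475
cotton: 27.0 × (1.67/1.84) = 27.0 × 0.907609 = 24.5054
plastic resin: 30.0 × (3.70/3.29) = 30.0 × 1.124620 = 33.7386
timber: 19.5 × (578.32/408.01) = 19.5 × 1.417416 = 27.6396
Index = Σ wᵢ·(p₁ᵢ/p₀ᵢ) = 27.7475 + 24.5054 + 33.7386 + 27.6396 = 113.6312

113.6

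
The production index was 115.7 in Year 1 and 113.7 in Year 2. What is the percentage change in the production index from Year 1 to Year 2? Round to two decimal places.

-1.73%

Change = (113.7 − 115.7) / 115.7 × 100
       = -2.0 / 115.7 × 100 = -1.7286%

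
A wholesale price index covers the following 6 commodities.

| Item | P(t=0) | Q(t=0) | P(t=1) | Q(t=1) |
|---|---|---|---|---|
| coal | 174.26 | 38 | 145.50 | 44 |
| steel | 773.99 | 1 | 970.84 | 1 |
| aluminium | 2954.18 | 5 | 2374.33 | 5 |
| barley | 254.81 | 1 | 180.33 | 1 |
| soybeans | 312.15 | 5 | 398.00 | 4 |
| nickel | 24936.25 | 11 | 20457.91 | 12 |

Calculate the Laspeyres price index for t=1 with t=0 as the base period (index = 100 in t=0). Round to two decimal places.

Laspeyres price index uses base-period quantities as weights.
ΣP(t=1)·Q(t=0) = 145.50×38 + 970.84×1 + 2374.33×5 + 180.33×1 + 398.00×5 + 20457.91×11 = 5529 + 970.84 + 11871.65 + 180.33 + 1990 + 225037.01 = 245578.83
ΣP(t=0)·Q(t=0) = 174.26×38 + 773.99×1 + 2954.18×5 + 254.81×1 + 312.15×5 + 24936.25×11 = 6621.88 + 773.99 + 14770.9 + 254.81 + 1560.75 + 274298.75 = 298281.08
Index = 245578.83 / 298281.08 × 100 = 82.3313

82.33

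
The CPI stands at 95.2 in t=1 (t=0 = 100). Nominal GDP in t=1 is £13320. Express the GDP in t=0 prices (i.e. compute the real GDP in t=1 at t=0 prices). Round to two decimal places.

Real = Nominal ÷ (Index/100) = 13320 ÷ (95.2/100)
     = 13320 ÷ 0.952 = 13991.5966

13991.60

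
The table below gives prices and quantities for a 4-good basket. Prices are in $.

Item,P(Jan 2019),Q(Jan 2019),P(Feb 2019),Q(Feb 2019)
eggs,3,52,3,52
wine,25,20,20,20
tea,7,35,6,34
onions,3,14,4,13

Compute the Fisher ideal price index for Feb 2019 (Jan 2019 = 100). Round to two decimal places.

87.10

Laspeyres component (base-period weights):
ΣP(Feb 2019)Q(Jan 2019) = 3×52 + 20×20 + 6×35 + 4×14 = 156 + 400 + 210 + 56 = 822
ΣP(Jan 2019)Q(Jan 2019) = 3×52 + 25×20 + 7×35 + 3×14 = 156 + 500 + 245 + 42 = 943
L = 822 / 943 × 100 = 87.1686
Paasche component (current-period weights):
ΣP(Feb 2019)Q(Feb 2019) = 3×52 + 20×20 + 6×34 + 4×13 = 156 + 400 + 204 + 52 = 812
ΣP(Jan 2019)Q(Feb 2019) = 3×52 + 25×20 + 7×34 + 3×13 = 156 + 500 + 238 + 39 = 933
P = 812 / 933 × 100 = 87.0311
Fisher = √(L × P) = √(87.1686 × 87.0311) = 87.0998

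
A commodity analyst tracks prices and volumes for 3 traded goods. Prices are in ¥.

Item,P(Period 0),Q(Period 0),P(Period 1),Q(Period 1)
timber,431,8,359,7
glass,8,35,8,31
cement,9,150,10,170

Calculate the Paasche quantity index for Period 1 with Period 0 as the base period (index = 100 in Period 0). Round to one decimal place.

Paasche quantity index uses current-period prices as weights.
ΣP(Period 1)·Q(Period 1) = 359×7 + 8×31 + 10×170 = 2513 + 248 + 1700 = 4461
ΣP(Period 1)·Q(Period 0) = 359×8 + 8×35 + 10×150 = 2872 + 280 + 1500 = 4652
Index = 4461 / 4652 × 100 = 95.8942

95.9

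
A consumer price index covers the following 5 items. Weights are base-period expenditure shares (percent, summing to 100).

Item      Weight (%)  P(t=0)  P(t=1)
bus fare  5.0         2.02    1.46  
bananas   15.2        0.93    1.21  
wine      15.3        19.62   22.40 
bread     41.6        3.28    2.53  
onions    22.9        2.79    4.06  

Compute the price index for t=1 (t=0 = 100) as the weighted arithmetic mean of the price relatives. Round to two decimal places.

106.27

bus fare: 5.0 × (1.46/2.02) = 5.0 × 0.722772 = 3.6139
bananas: 15.2 × (1.21/0.93) = 15.2 × 1.301075 = 19.7763
wine: 15.3 × (22.40/19.62) = 15.3 × 1.141692 = 17.4679
bread: 41.6 × (2.53/3.28) = 41.6 × 0.771341 = 32.0878
onions: 22.9 × (4.06/2.79) = 22.9 × 1.455197 = 33.3240
Index = Σ wᵢ·(p₁ᵢ/p₀ᵢ) = 3.6139 + 19.7763 + 17.4679 + 32.0878 + 33.3240 = 106.2699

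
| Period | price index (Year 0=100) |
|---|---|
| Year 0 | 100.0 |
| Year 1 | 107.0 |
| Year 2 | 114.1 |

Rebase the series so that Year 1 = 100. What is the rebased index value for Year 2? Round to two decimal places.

106.64

Rebased(Year 2) = 114.1 / 107.0 × 100 = 106.6355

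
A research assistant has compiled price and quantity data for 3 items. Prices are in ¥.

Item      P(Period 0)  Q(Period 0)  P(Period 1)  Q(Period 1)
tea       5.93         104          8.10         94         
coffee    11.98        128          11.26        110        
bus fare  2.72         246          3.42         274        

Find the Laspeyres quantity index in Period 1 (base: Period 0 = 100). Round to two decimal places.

92.95

Laspeyres quantity index uses base-period prices as weights.
ΣP(Period 0)·Q(Period 1) = 5.93×94 + 11.98×110 + 2.72×274 = 557.42 + 1317.8 + 745.28 = 2620.5
ΣP(Period 0)·Q(Period 0) = 5.93×104 + 11.98×128 + 2.72×246 = 616.72 + 1533.44 + 669.12 = 2819.28
Index = 2620.5 / 2819.28 × 100 = 92.9493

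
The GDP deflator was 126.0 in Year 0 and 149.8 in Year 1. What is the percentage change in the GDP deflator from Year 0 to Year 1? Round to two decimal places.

18.89%

Change = (149.8 − 126.0) / 126.0 × 100
       = 23.8 / 126.0 × 100 = 18.8889%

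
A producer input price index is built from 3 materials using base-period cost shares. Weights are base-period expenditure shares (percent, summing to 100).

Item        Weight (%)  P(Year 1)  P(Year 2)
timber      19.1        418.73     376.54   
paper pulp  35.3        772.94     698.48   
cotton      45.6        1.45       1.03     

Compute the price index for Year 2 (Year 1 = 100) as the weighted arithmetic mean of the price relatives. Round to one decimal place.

81.5

timber: 19.1 × (376.54/418.73) = 19.1 × 0.899243 = 17.1755
paper pulp: 35.3 × (698.48/772.94) = 35.3 × 0.903667 = 31.8994
cotton: 45.6 × (1.03/1.45) = 45.6 × 0.710345 = 32.3917
Index = Σ wᵢ·(p₁ᵢ/p₀ᵢ) = 17.1755 + 31.8994 + 32.3917 = 81.4667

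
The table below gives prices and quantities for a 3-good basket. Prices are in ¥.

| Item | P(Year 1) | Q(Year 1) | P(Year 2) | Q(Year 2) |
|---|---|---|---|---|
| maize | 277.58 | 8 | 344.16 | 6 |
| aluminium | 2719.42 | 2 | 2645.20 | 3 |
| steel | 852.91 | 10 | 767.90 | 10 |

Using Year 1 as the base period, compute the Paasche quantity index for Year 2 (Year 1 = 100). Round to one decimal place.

112.4

Paasche quantity index uses current-period prices as weights.
ΣP(Year 2)·Q(Year 2) = 344.16×6 + 2645.20×3 + 767.90×10 = 2064.96 + 7935.6 + 7679 = 17679.56
ΣP(Year 2)·Q(Year 1) = 344.16×8 + 2645.20×2 + 767.90×10 = 2753.28 + 5290.4 + 7679 = 15722.68
Index = 17679.56 / 15722.68 × 100 = 112.4462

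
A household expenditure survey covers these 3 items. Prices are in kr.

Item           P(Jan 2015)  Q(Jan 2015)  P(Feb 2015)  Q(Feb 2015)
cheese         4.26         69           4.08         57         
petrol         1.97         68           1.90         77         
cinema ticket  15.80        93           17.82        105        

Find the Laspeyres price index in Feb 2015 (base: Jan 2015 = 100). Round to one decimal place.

109.0

Laspeyres price index uses base-period quantities as weights.
ΣP(Feb 2015)·Q(Jan 2015) = 4.08×69 + 1.90×68 + 17.82×93 = 281.52 + 129.2 + 1657.26 = 2067.98
ΣP(Jan 2015)·Q(Jan 2015) = 4.26×69 + 1.97×68 + 15.80×93 = 293.94 + 133.96 + 1469.4 = 1897.3
Index = 2067.98 / 1897.3 × 100 = 108.9959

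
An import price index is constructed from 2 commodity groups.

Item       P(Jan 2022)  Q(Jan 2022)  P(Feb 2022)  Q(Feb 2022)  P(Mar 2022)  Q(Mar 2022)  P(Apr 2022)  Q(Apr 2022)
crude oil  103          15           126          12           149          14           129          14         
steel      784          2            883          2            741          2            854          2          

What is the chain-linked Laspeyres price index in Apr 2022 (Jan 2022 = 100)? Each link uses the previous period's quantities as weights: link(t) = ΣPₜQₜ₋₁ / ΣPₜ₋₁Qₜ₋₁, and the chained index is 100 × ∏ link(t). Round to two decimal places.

115.38

Link Jan 2022→Feb 2022:
ΣP(Feb 2022)Q(Jan 2022) = 126×15 + 883×2 = 1890 + 1766 = 3656
ΣP(Jan 2022)Q(Jan 2022) = 103×15 + 784×2 = 1545 + 1568 = 3113
link = 3656/3113 = 1.174430
Link Feb 2022→Mar 2022:
ΣP(Mar 2022)Q(Feb 2022) = 149×12 + 741×2 = 1788 + 1482 = 3270
ΣP(Feb 2022)Q(Feb 2022) = 126×12 + 883×2 = 1512 + 1766 = 3278
link = 3270/3278 = 0.997559
Link Mar 2022→Apr 2022:
ΣP(Apr 2022)Q(Mar 2022) = 129×14 + 854×2 = 1806 + 1708 = 3514
ΣP(Mar 2022)Q(Mar 2022) = 149×14 + 741×2 = 2086 + 1482 = 3568
link = 3514/3568 = 0.984865
Chained index = 100 × 1.174430 × 0.997559 × 0.984865 = 115.3833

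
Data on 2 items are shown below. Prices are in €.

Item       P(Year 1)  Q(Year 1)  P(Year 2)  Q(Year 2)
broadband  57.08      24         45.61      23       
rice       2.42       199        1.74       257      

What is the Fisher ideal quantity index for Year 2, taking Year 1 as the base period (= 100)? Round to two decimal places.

Laspeyres component (base-period weights):
ΣP(Year 1)Q(Year 2) = 57.08×23 + 2.42×257 = 1312.84 + 621.94 = 1934.78
ΣP(Year 1)Q(Year 1) = 57.08×24 + 2.42×199 = 1369.92 + 481.58 = 1851.5
L = 1934.78 / 1851.5 × 100 = 104.4980
Paasche component (current-period weights):
ΣP(Year 2)Q(Year 2) = 45.61×23 + 1.74×257 = 1049.03 + 447.18 = 1496.21
ΣP(Year 2)Q(Year 1) = 45.61×24 + 1.74×199 = 1094.64 + 346.26 = 1440.9
P = 1496.21 / 1440.9 × 100 = 103.8386
Fisher = √(L × P) = √(104.4980 × 103.8386) = 104.1678

104.17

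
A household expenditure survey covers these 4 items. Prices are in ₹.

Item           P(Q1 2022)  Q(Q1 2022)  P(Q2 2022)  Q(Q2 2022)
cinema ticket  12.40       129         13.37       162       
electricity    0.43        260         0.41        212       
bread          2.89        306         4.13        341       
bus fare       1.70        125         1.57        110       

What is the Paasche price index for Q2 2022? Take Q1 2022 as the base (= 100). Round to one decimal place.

117.2

Paasche price index uses current-period quantities as weights.
ΣP(Q2 2022)·Q(Q2 2022) = 13.37×162 + 0.41×212 + 4.13×341 + 1.57×110 = 2165.94 + 86.92 + 1408.33 + 172.7 = 3833.89
ΣP(Q1 2022)·Q(Q2 2022) = 12.40×162 + 0.43×212 + 2.89×341 + 1.70×110 = 2008.8 + 91.16 + 985.49 + 187 = 3272.45
Index = 3833.89 / 3272.45 × 100 = 117.1566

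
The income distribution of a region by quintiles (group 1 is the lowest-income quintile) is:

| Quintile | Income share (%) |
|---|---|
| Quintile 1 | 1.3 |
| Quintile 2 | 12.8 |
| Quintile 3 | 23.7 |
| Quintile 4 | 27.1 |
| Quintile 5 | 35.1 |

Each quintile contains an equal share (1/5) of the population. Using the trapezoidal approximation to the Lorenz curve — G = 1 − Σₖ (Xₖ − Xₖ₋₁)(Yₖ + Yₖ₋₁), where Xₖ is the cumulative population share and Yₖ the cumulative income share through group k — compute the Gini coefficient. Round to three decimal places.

Cumulative income shares Yₖ: 0.0130, 0.1410, 0.3780, 0.6490, 1.0000
Σ (Xₖ−Xₖ₋₁)(Yₖ+Yₖ₋₁) = (1/5)(0.0130+0.0000) + (1/5)(0.1410+0.0130) + (1/5)(0.3780+0.1410) + (1/5)(0.6490+0.3780) + (1/5)(1.0000+0.6490)
  = 0.0026 + 0.0308 + 0.1038 + 0.2054 + 0.3298 = 0.6724
G = 1 − 0.6724 = 0.3276

0.328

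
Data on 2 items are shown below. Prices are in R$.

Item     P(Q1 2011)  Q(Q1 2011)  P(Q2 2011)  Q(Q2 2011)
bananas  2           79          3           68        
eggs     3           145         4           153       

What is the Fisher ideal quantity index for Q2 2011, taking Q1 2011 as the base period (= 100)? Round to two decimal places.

Laspeyres component (base-period weights):
ΣP(Q1 2011)Q(Q2 2011) = 2×68 + 3×153 = 136 + 459 = 595
ΣP(Q1 2011)Q(Q1 2011) = 2×79 + 3×145 = 158 + 435 = 593
L = 595 / 593 × 100 = 100.3373
Paasche component (current-period weights):
ΣP(Q2 2011)Q(Q2 2011) = 3×68 + 4×153 = 204 + 612 = 816
ΣP(Q2 2011)Q(Q1 2011) = 3×79 + 4×145 = 237 + 580 = 817
P = 816 / 817 × 100 = 99.8776
Fisher = √(L × P) = √(100.3373 × 99.8776) = 100.1072

100.11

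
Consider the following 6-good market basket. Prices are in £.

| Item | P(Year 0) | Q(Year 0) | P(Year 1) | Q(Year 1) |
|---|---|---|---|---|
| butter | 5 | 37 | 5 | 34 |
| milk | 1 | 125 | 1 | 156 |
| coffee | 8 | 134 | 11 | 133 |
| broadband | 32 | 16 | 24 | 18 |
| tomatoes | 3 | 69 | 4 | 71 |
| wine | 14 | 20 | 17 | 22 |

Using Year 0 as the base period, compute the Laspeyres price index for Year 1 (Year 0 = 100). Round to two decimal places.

Laspeyres price index uses base-period quantities as weights.
ΣP(Year 1)·Q(Year 0) = 5×37 + 1×125 + 11×134 + 24×16 + 4×69 + 17×20 = 185 + 125 + 1474 + 384 + 276 + 340 = 2784
ΣP(Year 0)·Q(Year 0) = 5×37 + 1×125 + 8×134 + 32×16 + 3×69 + 14×20 = 185 + 125 + 1072 + 512 + 207 + 280 = 2381
Index = 2784 / 2381 × 100 = 116.9257

116.93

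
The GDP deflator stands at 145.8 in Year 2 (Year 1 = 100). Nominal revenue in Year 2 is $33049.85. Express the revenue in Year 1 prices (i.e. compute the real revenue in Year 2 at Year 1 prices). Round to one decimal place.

Real = Nominal ÷ (Index/100) = 33049.85 ÷ (145.8/100)
     = 33049.85 ÷ 1.458 = 22667.9355

22667.9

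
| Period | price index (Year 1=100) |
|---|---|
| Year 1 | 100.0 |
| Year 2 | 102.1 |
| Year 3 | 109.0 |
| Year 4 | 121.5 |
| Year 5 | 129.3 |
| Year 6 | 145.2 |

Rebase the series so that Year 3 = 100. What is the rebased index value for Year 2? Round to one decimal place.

93.7

Rebased(Year 2) = 102.1 / 109.0 × 100 = 93.6697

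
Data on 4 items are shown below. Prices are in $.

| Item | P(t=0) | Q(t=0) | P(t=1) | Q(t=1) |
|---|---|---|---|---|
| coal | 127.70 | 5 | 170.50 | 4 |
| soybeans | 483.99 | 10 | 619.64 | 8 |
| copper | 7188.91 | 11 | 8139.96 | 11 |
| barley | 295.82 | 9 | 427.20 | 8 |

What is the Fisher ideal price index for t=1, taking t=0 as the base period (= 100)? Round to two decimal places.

115.01

Laspeyres component (base-period weights):
ΣP(t=1)Q(t=0) = 170.50×5 + 619.64×10 + 8139.96×11 + 427.20×9 = 852.5 + 6196.4 + 89539.56 + 3844.8 = 100433.26
ΣP(t=0)Q(t=0) = 127.70×5 + 483.99×10 + 7188.91×11 + 295.82×9 = 638.5 + 4839.9 + 79078.01 + 2662.38 = 87218.79
L = 100433.26 / 87218.79 × 100 = 115.1509
Paasche component (current-period weights):
ΣP(t=1)Q(t=1) = 170.50×4 + 619.64×8 + 8139.96×11 + 427.20×8 = 682 + 4957.12 + 89539.56 + 3417.6 = 98596.28
ΣP(t=0)Q(t=1) = 127.70×4 + 483.99×8 + 7188.91×11 + 295.82×8 = 510.8 + 3871.92 + 79078.01 + 2366.56 = 85827.29
P = 98596.28 / 85827.29 × 100 = 114.8775
Fisher = √(L × P) = √(115.1509 × 114.8775) = 115.0142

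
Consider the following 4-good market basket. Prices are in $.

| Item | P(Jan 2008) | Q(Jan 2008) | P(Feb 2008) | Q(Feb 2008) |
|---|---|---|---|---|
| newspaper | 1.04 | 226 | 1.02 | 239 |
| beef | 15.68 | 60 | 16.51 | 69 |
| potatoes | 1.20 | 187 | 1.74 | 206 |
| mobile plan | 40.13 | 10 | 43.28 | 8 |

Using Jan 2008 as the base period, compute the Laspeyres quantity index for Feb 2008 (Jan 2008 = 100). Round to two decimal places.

105.39

Laspeyres quantity index uses base-period prices as weights.
ΣP(Jan 2008)·Q(Feb 2008) = 1.04×239 + 15.68×69 + 1.20×206 + 40.13×8 = 248.56 + 1081.92 + 247.2 + 321.04 = 1898.72
ΣP(Jan 2008)·Q(Jan 2008) = 1.04×226 + 15.68×60 + 1.20×187 + 40.13×10 = 235.04 + 940.8 + 224.4 + 401.3 = 1801.54
Index = 1898.72 / 1801.54 × 100 = 105.3943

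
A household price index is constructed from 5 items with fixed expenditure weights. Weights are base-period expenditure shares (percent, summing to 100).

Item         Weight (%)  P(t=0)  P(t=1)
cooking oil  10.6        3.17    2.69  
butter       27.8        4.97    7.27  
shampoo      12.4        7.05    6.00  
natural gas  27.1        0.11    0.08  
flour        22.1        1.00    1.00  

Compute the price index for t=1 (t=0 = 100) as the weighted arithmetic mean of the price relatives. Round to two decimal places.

cooking oil: 10.6 × (2.69/3.17) = 10.6 × 0.848580 = 8.9950
butter: 27.8 × (7.27/4.97) = 27.8 × 1.462777 = 40.6652
shampoo: 12.4 × (6.00/7.05) = 12.4 × 0.851064 = 10.5532
natural gas: 27.1 × (0.08/0.11) = 27.1 × 0.727273 = 19.7091
flour: 22.1 × (1.00/1.00) = 22.1 × 1.000000 = 22.1000
Index = Σ wᵢ·(p₁ᵢ/p₀ᵢ) = 8.9950 + 40.6652 + 10.5532 + 19.7091 + 22.1000 = 102.0224

102.02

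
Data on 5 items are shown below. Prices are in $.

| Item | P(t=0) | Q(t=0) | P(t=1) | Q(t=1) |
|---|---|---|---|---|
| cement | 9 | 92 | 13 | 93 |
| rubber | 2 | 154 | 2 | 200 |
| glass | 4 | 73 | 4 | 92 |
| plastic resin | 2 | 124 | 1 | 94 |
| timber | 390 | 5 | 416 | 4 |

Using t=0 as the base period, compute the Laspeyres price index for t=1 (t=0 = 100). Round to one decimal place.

110.3

Laspeyres price index uses base-period quantities as weights.
ΣP(t=1)·Q(t=0) = 13×92 + 2×154 + 4×73 + 1×124 + 416×5 = 1196 + 308 + 292 + 124 + 2080 = 4000
ΣP(t=0)·Q(t=0) = 9×92 + 2×154 + 4×73 + 2×124 + 390×5 = 828 + 308 + 292 + 248 + 1950 = 3626
Index = 4000 / 3626 × 100 = 110.3144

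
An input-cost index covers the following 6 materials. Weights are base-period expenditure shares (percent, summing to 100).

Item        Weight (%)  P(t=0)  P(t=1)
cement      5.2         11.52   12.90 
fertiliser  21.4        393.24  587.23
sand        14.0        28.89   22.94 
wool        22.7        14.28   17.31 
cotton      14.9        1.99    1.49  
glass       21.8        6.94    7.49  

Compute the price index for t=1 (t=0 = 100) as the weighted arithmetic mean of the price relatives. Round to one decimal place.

111.1

cement: 5.2 × (12.90/11.52) = 5.2 × 1.119792 = 5.8229
fertiliser: 21.4 × (587.23/393.24) = 21.4 × 1.493312 = 31.9569
sand: 14.0 × (22.94/28.89) = 14.0 × 0.794046 = 11.1166
wool: 22.7 × (17.31/14.28) = 22.7 × 1.212185 = 27.5166
cotton: 14.9 × (1.49/1.99) = 14.9 × 0.748744 = 11.1563
glass: 21.8 × (7.49/6.94) = 21.8 × 1.079251 = 23.5277
Index = Σ wᵢ·(p₁ᵢ/p₀ᵢ) = 5.8229 + 31.9569 + 11.1166 + 27.5166 + 11.1563 + 23.5277 = 111.0970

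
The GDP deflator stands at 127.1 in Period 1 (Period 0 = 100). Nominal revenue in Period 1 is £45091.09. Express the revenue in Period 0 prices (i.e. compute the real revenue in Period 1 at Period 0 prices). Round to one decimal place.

Real = Nominal ÷ (Index/100) = 45091.09 ÷ (127.1/100)
     = 45091.09 ÷ 1.271 = 35476.8607

35476.9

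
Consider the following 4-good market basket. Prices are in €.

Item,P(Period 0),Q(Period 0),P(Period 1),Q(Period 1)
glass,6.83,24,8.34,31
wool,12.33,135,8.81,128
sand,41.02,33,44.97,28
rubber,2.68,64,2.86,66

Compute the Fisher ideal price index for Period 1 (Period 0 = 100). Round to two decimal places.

91.06

Laspeyres component (base-period weights):
ΣP(Period 1)Q(Period 0) = 8.34×24 + 8.81×135 + 44.97×33 + 2.86×64 = 200.16 + 1189.35 + 1484.01 + 183.04 = 3056.56
ΣP(Period 0)Q(Period 0) = 6.83×24 + 12.33×135 + 41.02×33 + 2.68×64 = 163.92 + 1664.55 + 1353.66 + 171.52 = 3353.65
L = 3056.56 / 3353.65 × 100 = 91.1413
Paasche component (current-period weights):
ΣP(Period 1)Q(Period 1) = 8.34×31 + 8.81×128 + 44.97×28 + 2.86×66 = 258.54 + 1127.68 + 1259.16 + 188.76 = 2834.14
ΣP(Period 0)Q(Period 1) = 6.83×31 + 12.33×128 + 41.02×28 + 2.68×66 = 211.73 + 1578.24 + 1148.56 + 176.88 = 3115.41
P = 2834.14 / 3115.41 × 100 = 90.9717
Fisher = √(L × P) = √(91.1413 × 90.9717) = 91.0564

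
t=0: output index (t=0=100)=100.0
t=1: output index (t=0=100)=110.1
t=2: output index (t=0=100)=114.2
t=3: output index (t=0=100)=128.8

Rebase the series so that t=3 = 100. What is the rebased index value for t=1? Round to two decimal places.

Rebased(t=1) = 110.1 / 128.8 × 100 = 85.4814

85.48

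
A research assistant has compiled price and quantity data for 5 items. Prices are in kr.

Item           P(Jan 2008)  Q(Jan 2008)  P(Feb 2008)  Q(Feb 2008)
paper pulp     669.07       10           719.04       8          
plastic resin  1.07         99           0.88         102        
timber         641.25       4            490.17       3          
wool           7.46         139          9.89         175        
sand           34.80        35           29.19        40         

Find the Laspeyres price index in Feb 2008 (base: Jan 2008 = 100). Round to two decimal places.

100.15

Laspeyres price index uses base-period quantities as weights.
ΣP(Feb 2008)·Q(Jan 2008) = 719.04×10 + 0.88×99 + 490.17×4 + 9.89×139 + 29.19×35 = 7190.4 + 87.12 + 1960.68 + 1374.71 + 1021.65 = 11634.56
ΣP(Jan 2008)·Q(Jan 2008) = 669.07×10 + 1.07×99 + 641.25×4 + 7.46×139 + 34.80×35 = 6690.7 + 105.93 + 2565 + 1036.94 + 1218 = 11616.57
Index = 11634.56 / 11616.57 × 100 = 100.1549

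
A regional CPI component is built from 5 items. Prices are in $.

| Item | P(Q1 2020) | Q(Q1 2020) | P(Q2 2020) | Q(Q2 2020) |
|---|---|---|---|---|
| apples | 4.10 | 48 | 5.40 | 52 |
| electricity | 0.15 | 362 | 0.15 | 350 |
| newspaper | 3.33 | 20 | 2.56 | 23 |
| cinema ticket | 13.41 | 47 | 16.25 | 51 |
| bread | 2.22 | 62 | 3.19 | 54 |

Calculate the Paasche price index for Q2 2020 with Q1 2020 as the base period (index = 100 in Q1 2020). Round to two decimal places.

121.56

Paasche price index uses current-period quantities as weights.
ΣP(Q2 2020)·Q(Q2 2020) = 5.40×52 + 0.15×350 + 2.56×23 + 16.25×51 + 3.19×54 = 280.8 + 52.5 + 58.88 + 828.75 + 172.26 = 1393.19
ΣP(Q1 2020)·Q(Q2 2020) = 4.10×52 + 0.15×350 + 3.33×23 + 13.41×51 + 2.22×54 = 213.2 + 52.5 + 76.59 + 683.91 + 119.88 = 1146.08
Index = 1393.19 / 1146.08 × 100 = 121.5613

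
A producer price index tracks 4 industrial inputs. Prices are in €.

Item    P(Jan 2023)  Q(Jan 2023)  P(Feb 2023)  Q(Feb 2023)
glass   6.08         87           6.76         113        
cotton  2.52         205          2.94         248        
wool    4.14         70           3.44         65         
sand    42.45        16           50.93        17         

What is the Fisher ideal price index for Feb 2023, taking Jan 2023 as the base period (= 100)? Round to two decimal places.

111.83

Laspeyres component (base-period weights):
ΣP(Feb 2023)Q(Jan 2023) = 6.76×87 + 2.94×205 + 3.44×70 + 50.93×16 = 588.12 + 602.7 + 240.8 + 814.88 = 2246.5
ΣP(Jan 2023)Q(Jan 2023) = 6.08×87 + 2.52×205 + 4.14×70 + 42.45×16 = 528.96 + 516.6 + 289.8 + 679.2 = 2014.56
L = 2246.5 / 2014.56 × 100 = 111.5132
Paasche component (current-period weights):
ΣP(Feb 2023)Q(Feb 2023) = 6.76×113 + 2.94×248 + 3.44×65 + 50.93×17 = 763.88 + 729.12 + 223.6 + 865.81 = 2582.41
ΣP(Jan 2023)Q(Feb 2023) = 6.08×113 + 2.52×248 + 4.14×65 + 42.45×17 = 687.04 + 624.96 + 269.1 + 721.65 = 2302.75
P = 2582.41 / 2302.75 × 100 = 112.1446
Fisher = √(L × P) = √(111.5132 × 112.1446) = 111.8285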